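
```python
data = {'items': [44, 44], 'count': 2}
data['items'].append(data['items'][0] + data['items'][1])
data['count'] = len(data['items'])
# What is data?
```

After line 1: data = {'items': [44, 44], 'count': 2}
After line 2 (append 44 + 44 = 88): data = {'items': [44, 44, 88], 'count': 2}
After line 3 (count = len(items) = 3): data = {'items': [44, 44, 88], 'count': 3}

{'items': [44, 44, 88], 'count': 3}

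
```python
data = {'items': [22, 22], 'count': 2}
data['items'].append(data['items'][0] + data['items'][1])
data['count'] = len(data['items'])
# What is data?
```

After line 1: data = {'items': [22, 22], 'count': 2}
After line 2 (append 22 + 22 = 44): data = {'items': [22, 22, 44], 'count': 2}
After line 3 (count = len(items) = 3): data = {'items': [22, 22, 44], 'count': 3}

{'items': [22, 22, 44], 'count': 3}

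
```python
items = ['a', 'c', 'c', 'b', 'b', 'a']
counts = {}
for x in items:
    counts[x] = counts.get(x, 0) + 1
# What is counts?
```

Initial: counts = {}, items = ['a', 'c', 'c', 'b', 'b', 'a']
See 'a': counts = {'a': 1}
See 'c': counts = {'a': 1, 'c': 1}
See 'c': counts = {'a': 1, 'c': 2}
See 'b': counts = {'a': 1, 'c': 2, 'b': 1}
See 'b': counts = {'a': 1, 'c': 2, 'b': 2}
See 'a': counts = {'a': 2, 'c': 2, 'b': 2}

{'a': 2, 'c': 2, 'b': 2}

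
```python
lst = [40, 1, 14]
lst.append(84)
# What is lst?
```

[40, 1, 14, 84]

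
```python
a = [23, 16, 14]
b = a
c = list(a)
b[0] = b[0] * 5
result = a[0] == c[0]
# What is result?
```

After line 1: a = [23, 16, 14]
After line 2 (b = a, alias): a = [23, 16, 14], b = [23, 16, 14]
After line 3 (c = list(a) is a copy, new object): c = [23, 16, 14]
After line 4 (b[0] = 23 * 5 = 115; mutates shared a/b): a = b = [115, 16, 14], c = [23, 16, 14]
After line 5 (a[0] = 115, c[0] = 23; result = False)

False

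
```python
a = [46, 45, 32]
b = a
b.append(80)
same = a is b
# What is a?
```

After line 1: a = [46, 45, 32]
After line 2 (b = a is an alias, same object): a = [46, 45, 32], b = [46, 45, 32]
After line 3 (b.append mutates the shared list): a = [46, 45, 32, 80], b = [46, 45, 32, 80]
After line 4 (same = a is b; same object -> True): same = True

[46, 45, 32, 80]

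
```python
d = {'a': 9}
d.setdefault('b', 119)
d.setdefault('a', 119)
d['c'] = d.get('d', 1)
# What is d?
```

After line 1: d = {'a': 9}
After line 2 (setdefault adds 'b'=119): d = {'a': 9, 'b': 119}
After line 3 (setdefault 'a' no-op, already exists): d = {'a': 9, 'b': 119}
After line 4 (get('d', 1) returns default since 'd' not in d): d = {'a': 9, 'b': 119, 'c': 1}

{'a': 9, 'b': 119, 'c': 1}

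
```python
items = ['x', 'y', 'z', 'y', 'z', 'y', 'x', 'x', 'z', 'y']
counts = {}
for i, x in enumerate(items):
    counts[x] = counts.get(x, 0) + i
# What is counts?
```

Initial: counts = {}, items = ['x', 'y', 'z', 'y', 'z', 'y', 'x', 'x', 'z', 'y']
i=0, x='x': counts = {'x': 0}
i=1, x='y': counts = {'x': 0, 'y': 1}
i=2, x='z': counts = {'x': 0, 'y': 1, 'z': 2}
i=3, x='y': counts = {'x': 0, 'y': 4, 'z': 2}
i=4, x='z': counts = {'x': 0, 'y': 4, 'z': 6}
i=5, x='y': counts = {'x': 0, 'y': 9, 'z': 6}
i=6, x='x': counts = {'x': 6, 'y': 9, 'z': 6}
i=7, x='x': counts = {'x': 13, 'y': 9, 'z': 6}
i=8, x='z': counts = {'x': 13, 'y': 9, 'z': 14}
i=9, x='y': counts = {'x': 13, 'y': 18, 'z': 14}

{'x': 13, 'y': 18, 'z': 14}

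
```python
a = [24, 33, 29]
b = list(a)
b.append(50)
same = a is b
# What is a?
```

After line 1: a = [24, 33, 29]
After line 2 (b = list(a) is a shallow copy, new object): a = [24, 33, 29], b = [24, 33, 29]
After line 3 (append only mutates b): a = [24, 33, 29], b = [24, 33, 29, 50]
After line 4 (same = a is b; different objects -> False): same = False

[24, 33, 29]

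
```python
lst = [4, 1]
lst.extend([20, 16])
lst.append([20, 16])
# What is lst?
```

After line 1: lst = [4, 1]
After line 2 (extend unpacks [20, 16]): lst = [4, 1, 20, 16]
After line 3 (append adds [20, 16] as single element): lst = [4, 1, 20, 16, [20, 16]]

[4, 1, 20, 16, [20, 16]]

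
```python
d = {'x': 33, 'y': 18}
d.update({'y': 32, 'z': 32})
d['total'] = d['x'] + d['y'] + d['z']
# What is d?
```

After line 1: d = {'x': 33, 'y': 18}
After line 2 (y overwritten, z added): d = {'x': 33, 'y': 32, 'z': 32}
After line 3 (total = 33 + 32 + 32 = 97): d = {'x': 33, 'y': 32, 'z': 32, 'total': 97}

{'x': 33, 'y': 32, 'z': 32, 'total': 97}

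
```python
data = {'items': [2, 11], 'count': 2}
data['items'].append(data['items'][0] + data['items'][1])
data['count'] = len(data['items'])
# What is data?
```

After line 1: data = {'items': [2, 11], 'count': 2}
After line 2 (append 2 + 11 = 13): data = {'items': [2, 11, 13], 'count': 2}
After line 3 (count = len(items) = 3): data = {'items': [2, 11, 13], 'count': 3}

{'items': [2, 11, 13], 'count': 3}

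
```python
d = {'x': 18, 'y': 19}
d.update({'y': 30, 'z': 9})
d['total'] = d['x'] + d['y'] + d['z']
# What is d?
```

After line 1: d = {'x': 18, 'y': 19}
After line 2 (y overwritten, z added): d = {'x': 18, 'y': 30, 'z': 9}
After line 3 (total = 18 + 30 + 9 = 57): d = {'x': 18, 'y': 30, 'z': 9, 'total': 57}

{'x': 18, 'y': 30, 'z': 9, 'total': 57}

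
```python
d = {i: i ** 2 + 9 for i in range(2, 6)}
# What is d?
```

{2: 13, 3: 18, 4: 25, 5: 34}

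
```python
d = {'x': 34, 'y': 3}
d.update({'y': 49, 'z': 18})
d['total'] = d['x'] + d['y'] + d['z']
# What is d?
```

After line 1: d = {'x': 34, 'y': 3}
After line 2 (y overwritten, z added): d = {'x': 34, 'y': 49, 'z': 18}
After line 3 (total = 34 + 49 + 18 = 101): d = {'x': 34, 'y': 49, 'z': 18, 'total': 101}

{'x': 34, 'y': 49, 'z': 18, 'total': 101}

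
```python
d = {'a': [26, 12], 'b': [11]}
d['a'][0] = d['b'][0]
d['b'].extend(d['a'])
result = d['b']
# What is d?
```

After line 1: d = {'a': [26, 12], 'b': [11]}
After line 2 (a[0] = b[0] = 11): d = {'a': [11, 12], 'b': [11]}
After line 3 (b.extend(a) appends [11, 12]): d = {'a': [11, 12], 'b': [11, 11, 12]}
After line 4: result = d['b'] = [11, 11, 12]

{'a': [11, 12], 'b': [11, 11, 12]}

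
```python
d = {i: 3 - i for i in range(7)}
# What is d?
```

{0: 3, 1: 2, 2: 1, 3: 0, 4: -1, 5: -2, 6: -3}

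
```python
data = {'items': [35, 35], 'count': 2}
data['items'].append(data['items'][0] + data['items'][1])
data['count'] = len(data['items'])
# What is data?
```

After line 1: data = {'items': [35, 35], 'count': 2}
After line 2 (append 35 + 35 = 70): data = {'items': [35, 35, 70], 'count': 2}
After line 3 (count = len(items) = 3): data = {'items': [35, 35, 70], 'count': 3}

{'items': [35, 35, 70], 'count': 3}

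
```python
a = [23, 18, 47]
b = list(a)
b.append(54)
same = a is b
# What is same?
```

After line 1: a = [23, 18, 47]
After line 2 (b = list(a) is a shallow copy, new object): a = [23, 18, 47], b = [23, 18, 47]
After line 3 (append only mutates b): a = [23, 18, 47], b = [23, 18, 47, 54]
After line 4 (same = a is b; different objects -> False): same = False

False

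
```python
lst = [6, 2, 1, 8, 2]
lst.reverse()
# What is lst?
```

[2, 8, 1, 2, 6]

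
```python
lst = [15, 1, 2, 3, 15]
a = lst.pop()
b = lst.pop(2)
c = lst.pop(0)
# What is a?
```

After line 1: lst = [15, 1, 2, 3, 15]
After line 2 (pop() -> a = 15): lst = [15, 1, 2, 3]
After line 3 (pop(2) -> b = 2): lst = [15, 1, 3]
After line 4 (pop(0) -> c = 15): lst = [1, 3]

15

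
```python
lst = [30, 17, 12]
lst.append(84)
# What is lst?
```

[30, 17, 12, 84]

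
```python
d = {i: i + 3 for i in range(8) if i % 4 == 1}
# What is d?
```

{1: 4, 5: 8}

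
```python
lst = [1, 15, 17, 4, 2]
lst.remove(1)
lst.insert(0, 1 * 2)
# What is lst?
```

After line 1: lst = [1, 15, 17, 4, 2]
After line 2 (remove first 1): lst = [15, 17, 4, 2]
After line 3 (insert 2 at index 0): lst = [2, 15, 17, 4, 2]

[2, 15, 17, 4, 2]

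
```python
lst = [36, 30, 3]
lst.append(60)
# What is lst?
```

[36, 30, 3, 60]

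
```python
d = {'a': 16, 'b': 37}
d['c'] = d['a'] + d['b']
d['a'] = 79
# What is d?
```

After line 1: d = {'a': 16, 'b': 37}
After line 2 (d['c'] = 16 + 37): d = {'a': 16, 'b': 37, 'c': 53}
After line 3: d = {'a': 79, 'b': 37, 'c': 53}

{'a': 79, 'b': 37, 'c': 53}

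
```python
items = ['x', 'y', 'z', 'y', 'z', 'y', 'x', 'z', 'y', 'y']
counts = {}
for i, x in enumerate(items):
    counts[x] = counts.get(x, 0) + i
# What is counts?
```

Initial: counts = {}, items = ['x', 'y', 'z', 'y', 'z', 'y', 'x', 'z', 'y', 'y']
i=0, x='x': counts = {'x': 0}
i=1, x='y': counts = {'x': 0, 'y': 1}
i=2, x='z': counts = {'x': 0, 'y': 1, 'z': 2}
i=3, x='y': counts = {'x': 0, 'y': 4, 'z': 2}
i=4, x='z': counts = {'x': 0, 'y': 4, 'z': 6}
i=5, x='y': counts = {'x': 0, 'y': 9, 'z': 6}
i=6, x='x': counts = {'x': 6, 'y': 9, 'z': 6}
i=7, x='z': counts = {'x': 6, 'y': 9, 'z': 13}
i=8, x='y': counts = {'x': 6, 'y': 17, 'z': 13}
i=9, x='y': counts = {'x': 6, 'y': 26, 'z': 13}

{'x': 6, 'y': 26, 'z': 13}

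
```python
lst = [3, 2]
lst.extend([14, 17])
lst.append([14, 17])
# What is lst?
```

After line 1: lst = [3, 2]
After line 2 (extend unpacks [14, 17]): lst = [3, 2, 14, 17]
After line 3 (append adds [14, 17] as single element): lst = [3, 2, 14, 17, [14, 17]]

[3, 2, 14, 17, [14, 17]]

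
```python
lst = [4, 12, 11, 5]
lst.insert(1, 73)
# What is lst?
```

[4, 73, 12, 11, 5]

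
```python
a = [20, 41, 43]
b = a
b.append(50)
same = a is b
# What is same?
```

After line 1: a = [20, 41, 43]
After line 2 (b = a is an alias, same object): a = [20, 41, 43], b = [20, 41, 43]
After line 3 (b.append mutates the shared list): a = [20, 41, 43, 50], b = [20, 41, 43, 50]
After line 4 (same = a is b; same object -> True): same = True

True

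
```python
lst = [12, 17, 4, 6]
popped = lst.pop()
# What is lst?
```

[12, 17, 4]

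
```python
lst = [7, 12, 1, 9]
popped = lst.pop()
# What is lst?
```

[7, 12, 1]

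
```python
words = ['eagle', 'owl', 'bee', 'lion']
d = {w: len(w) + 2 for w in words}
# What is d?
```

{'eagle': 7, 'owl': 5, 'bee': 5, 'lion': 6}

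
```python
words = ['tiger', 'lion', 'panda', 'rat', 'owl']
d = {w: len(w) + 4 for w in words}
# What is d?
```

{'tiger': 9, 'lion': 8, 'panda': 9, 'rat': 7, 'owl': 7}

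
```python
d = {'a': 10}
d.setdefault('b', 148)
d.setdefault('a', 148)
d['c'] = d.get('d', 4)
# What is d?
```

After line 1: d = {'a': 10}
After line 2 (setdefault adds 'b'=148): d = {'a': 10, 'b': 148}
After line 3 (setdefault 'a' no-op, already exists): d = {'a': 10, 'b': 148}
After line 4 (get('d', 4) returns default since 'd' not in d): d = {'a': 10, 'b': 148, 'c': 4}

{'a': 10, 'b': 148, 'c': 4}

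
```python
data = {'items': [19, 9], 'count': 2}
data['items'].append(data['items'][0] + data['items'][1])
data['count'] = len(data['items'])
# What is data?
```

After line 1: data = {'items': [19, 9], 'count': 2}
After line 2 (append 19 + 9 = 28): data = {'items': [19, 9, 28], 'count': 2}
After line 3 (count = len(items) = 3): data = {'items': [19, 9, 28], 'count': 3}

{'items': [19, 9, 28], 'count': 3}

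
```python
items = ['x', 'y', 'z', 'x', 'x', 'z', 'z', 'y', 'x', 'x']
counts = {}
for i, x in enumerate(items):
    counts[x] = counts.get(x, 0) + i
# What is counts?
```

Initial: counts = {}, items = ['x', 'y', 'z', 'x', 'x', 'z', 'z', 'y', 'x', 'x']
i=0, x='x': counts = {'x': 0}
i=1, x='y': counts = {'x': 0, 'y': 1}
i=2, x='z': counts = {'x': 0, 'y': 1, 'z': 2}
i=3, x='x': counts = {'x': 3, 'y': 1, 'z': 2}
i=4, x='x': counts = {'x': 7, 'y': 1, 'z': 2}
i=5, x='z': counts = {'x': 7, 'y': 1, 'z': 7}
i=6, x='z': counts = {'x': 7, 'y': 1, 'z': 13}
i=7, x='y': counts = {'x': 7, 'y': 8, 'z': 13}
i=8, x='x': counts = {'x': 15, 'y': 8, 'z': 13}
i=9, x='x': counts = {'x': 24, 'y': 8, 'z': 13}

{'x': 24, 'y': 8, 'z': 13}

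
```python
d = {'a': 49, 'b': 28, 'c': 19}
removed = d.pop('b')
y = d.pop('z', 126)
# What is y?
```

After line 1: d = {'a': 49, 'b': 28, 'c': 19}
After line 2 (pop 'b' returns 28): d = {'a': 49, 'c': 19}, removed = 28
After line 3 (pop 'z' missing, returns default 126): d = {'a': 49, 'c': 19}, y = 126

126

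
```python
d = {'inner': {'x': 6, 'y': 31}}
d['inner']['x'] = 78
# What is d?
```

After line 1: d = {'inner': {'x': 6, 'y': 31}}
After line 2 (inner x overwritten): d = {'inner': {'x': 78, 'y': 31}}

{'inner': {'x': 78, 'y': 31}}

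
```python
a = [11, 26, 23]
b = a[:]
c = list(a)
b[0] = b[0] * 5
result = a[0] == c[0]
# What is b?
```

After line 1: a = [11, 26, 23]
After line 2 (b = a[:], copy): a = [11, 26, 23], b = [11, 26, 23]
After line 3 (c = list(a) is a copy, new object): c = [11, 26, 23]
After line 4 (b[0] = 11 * 5 = 55; only b mutates (copy)): a = [11, 26, 23], b = [55, 26, 23], c = [11, 26, 23]
After line 5 (a[0] = 11, c[0] = 11; result = True)

[55, 26, 23]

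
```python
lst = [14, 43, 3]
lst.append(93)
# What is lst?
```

[14, 43, 3, 93]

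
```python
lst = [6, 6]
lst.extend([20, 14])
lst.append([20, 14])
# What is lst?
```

After line 1: lst = [6, 6]
After line 2 (extend unpacks [20, 14]): lst = [6, 6, 20, 14]
After line 3 (append adds [20, 14] as single element): lst = [6, 6, 20, 14, [20, 14]]

[6, 6, 20, 14, [20, 14]]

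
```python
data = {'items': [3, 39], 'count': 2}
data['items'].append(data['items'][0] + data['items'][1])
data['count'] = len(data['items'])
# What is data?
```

After line 1: data = {'items': [3, 39], 'count': 2}
After line 2 (append 3 + 39 = 42): data = {'items': [3, 39, 42], 'count': 2}
After line 3 (count = len(items) = 3): data = {'items': [3, 39, 42], 'count': 3}

{'items': [3, 39, 42], 'count': 3}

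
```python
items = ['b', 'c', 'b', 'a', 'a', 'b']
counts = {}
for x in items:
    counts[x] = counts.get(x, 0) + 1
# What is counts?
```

Initial: counts = {}, items = ['b', 'c', 'b', 'a', 'a', 'b']
See 'b': counts = {'b': 1}
See 'c': counts = {'b': 1, 'c': 1}
See 'b': counts = {'b': 2, 'c': 1}
See 'a': counts = {'b': 2, 'c': 1, 'a': 1}
See 'a': counts = {'b': 2, 'c': 1, 'a': 2}
See 'b': counts = {'b': 3, 'c': 1, 'a': 2}

{'b': 3, 'c': 1, 'a': 2}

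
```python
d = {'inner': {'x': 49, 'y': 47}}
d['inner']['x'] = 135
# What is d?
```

After line 1: d = {'inner': {'x': 49, 'y': 47}}
After line 2 (inner x overwritten): d = {'inner': {'x': 135, 'y': 47}}

{'inner': {'x': 135, 'y': 47}}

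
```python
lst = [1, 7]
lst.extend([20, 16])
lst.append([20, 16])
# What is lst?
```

After line 1: lst = [1, 7]
After line 2 (extend unpacks [20, 16]): lst = [1, 7, 20, 16]
After line 3 (append adds [20, 16] as single element): lst = [1, 7, 20, 16, [20, 16]]

[1, 7, 20, 16, [20, 16]]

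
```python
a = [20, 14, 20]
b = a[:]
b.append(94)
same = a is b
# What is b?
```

After line 1: a = [20, 14, 20]
After line 2 (b = a[:] is a shallow copy, new object): a = [20, 14, 20], b = [20, 14, 20]
After line 3 (append only mutates b): a = [20, 14, 20], b = [20, 14, 20, 94]
After line 4 (same = a is b; different objects -> False): same = False

[20, 14, 20, 94]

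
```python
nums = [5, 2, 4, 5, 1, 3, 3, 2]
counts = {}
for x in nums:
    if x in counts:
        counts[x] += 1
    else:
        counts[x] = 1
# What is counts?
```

Initial: counts = {}, nums = [5, 2, 4, 5, 1, 3, 3, 2]
See 5: counts = {5: 1}
See 2: counts = {5: 1, 2: 1}
See 4: counts = {5: 1, 2: 1, 4: 1}
See 5: counts = {5: 2, 2: 1, 4: 1}
See 1: counts = {5: 2, 2: 1, 4: 1, 1: 1}
See 3: counts = {5: 2, 2: 1, 4: 1, 1: 1, 3: 1}
See 3: counts = {5: 2, 2: 1, 4: 1, 1: 1, 3: 2}
See 2: counts = {5: 2, 2: 2, 4: 1, 1: 1, 3: 2}

{5: 2, 2: 2, 4: 1, 1: 1, 3: 2}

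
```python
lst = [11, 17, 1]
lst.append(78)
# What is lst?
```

[11, 17, 1, 78]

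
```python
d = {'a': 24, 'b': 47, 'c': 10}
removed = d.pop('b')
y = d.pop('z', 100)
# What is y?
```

After line 1: d = {'a': 24, 'b': 47, 'c': 10}
After line 2 (pop 'b' returns 47): d = {'a': 24, 'c': 10}, removed = 47
After line 3 (pop 'z' missing, returns default 100): d = {'a': 24, 'c': 10}, y = 100

100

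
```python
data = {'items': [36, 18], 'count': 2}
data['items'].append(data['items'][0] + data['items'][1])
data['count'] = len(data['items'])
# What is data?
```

After line 1: data = {'items': [36, 18], 'count': 2}
After line 2 (append 36 + 18 = 54): data = {'items': [36, 18, 54], 'count': 2}
After line 3 (count = len(items) = 3): data = {'items': [36, 18, 54], 'count': 3}

{'items': [36, 18, 54], 'count': 3}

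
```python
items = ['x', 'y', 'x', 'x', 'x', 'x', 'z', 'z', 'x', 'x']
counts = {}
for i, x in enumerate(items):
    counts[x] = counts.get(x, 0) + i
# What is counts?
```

Initial: counts = {}, items = ['x', 'y', 'x', 'x', 'x', 'x', 'z', 'z', 'x', 'x']
i=0, x='x': counts = {'x': 0}
i=1, x='y': counts = {'x': 0, 'y': 1}
i=2, x='x': counts = {'x': 2, 'y': 1}
i=3, x='x': counts = {'x': 5, 'y': 1}
i=4, x='x': counts = {'x': 9, 'y': 1}
i=5, x='x': counts = {'x': 14, 'y': 1}
i=6, x='z': counts = {'x': 14, 'y': 1, 'z': 6}
i=7, x='z': counts = {'x': 14, 'y': 1, 'z': 13}
i=8, x='x': counts = {'x': 22, 'y': 1, 'z': 13}
i=9, x='x': counts = {'x': 31, 'y': 1, 'z': 13}

{'x': 31, 'y': 1, 'z': 13}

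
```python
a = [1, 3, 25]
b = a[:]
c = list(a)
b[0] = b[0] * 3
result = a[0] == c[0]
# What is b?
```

After line 1: a = [1, 3, 25]
After line 2 (b = a[:], copy): a = [1, 3, 25], b = [1, 3, 25]
After line 3 (c = list(a) is a copy, new object): c = [1, 3, 25]
After line 4 (b[0] = 1 * 3 = 3; only b mutates (copy)): a = [1, 3, 25], b = [3, 3, 25], c = [1, 3, 25]
After line 5 (a[0] = 1, c[0] = 1; result = True)

[3, 3, 25]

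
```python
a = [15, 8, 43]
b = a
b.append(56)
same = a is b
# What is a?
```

After line 1: a = [15, 8, 43]
After line 2 (b = a is an alias, same object): a = [15, 8, 43], b = [15, 8, 43]
After line 3 (b.append mutates the shared list): a = [15, 8, 43, 56], b = [15, 8, 43, 56]
After line 4 (same = a is b; same object -> True): same = True

[15, 8, 43, 56]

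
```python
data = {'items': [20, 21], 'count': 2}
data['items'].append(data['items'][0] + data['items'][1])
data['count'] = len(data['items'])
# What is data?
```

After line 1: data = {'items': [20, 21], 'count': 2}
After line 2 (append 20 + 21 = 41): data = {'items': [20, 21, 41], 'count': 2}
After line 3 (count = len(items) = 3): data = {'items': [20, 21, 41], 'count': 3}

{'items': [20, 21, 41], 'count': 3}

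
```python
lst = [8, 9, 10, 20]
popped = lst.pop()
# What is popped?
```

20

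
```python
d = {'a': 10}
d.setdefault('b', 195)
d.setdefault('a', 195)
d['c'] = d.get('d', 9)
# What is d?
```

After line 1: d = {'a': 10}
After line 2 (setdefault adds 'b'=195): d = {'a': 10, 'b': 195}
After line 3 (setdefault 'a' no-op, already exists): d = {'a': 10, 'b': 195}
After line 4 (get('d', 9) returns default since 'd' not in d): d = {'a': 10, 'b': 195, 'c': 9}

{'a': 10, 'b': 195, 'c': 9}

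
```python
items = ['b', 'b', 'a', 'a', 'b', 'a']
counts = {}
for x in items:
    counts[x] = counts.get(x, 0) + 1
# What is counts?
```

Initial: counts = {}, items = ['b', 'b', 'a', 'a', 'b', 'a']
See 'b': counts = {'b': 1}
See 'b': counts = {'b': 2}
See 'a': counts = {'b': 2, 'a': 1}
See 'a': counts = {'b': 2, 'a': 2}
See 'b': counts = {'b': 3, 'a': 2}
See 'a': counts = {'b': 3, 'a': 3}

{'b': 3, 'a': 3}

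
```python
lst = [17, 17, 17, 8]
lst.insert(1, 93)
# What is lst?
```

[17, 93, 17, 17, 8]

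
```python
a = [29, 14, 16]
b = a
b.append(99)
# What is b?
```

After line 1: a = [29, 14, 16]
After line 2 (b = a is an alias, same object): a = [29, 14, 16], b = [29, 14, 16]
After line 3 (b.append mutates the shared list): a = [29, 14, 16, 99], b = [29, 14, 16, 99]

[29, 14, 16, 99]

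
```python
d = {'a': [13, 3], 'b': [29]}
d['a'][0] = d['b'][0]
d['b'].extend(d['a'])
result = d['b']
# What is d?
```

After line 1: d = {'a': [13, 3], 'b': [29]}
After line 2 (a[0] = b[0] = 29): d = {'a': [29, 3], 'b': [29]}
After line 3 (b.extend(a) appends [29, 3]): d = {'a': [29, 3], 'b': [29, 29, 3]}
After line 4: result = d['b'] = [29, 29, 3]

{'a': [29, 3], 'b': [29, 29, 3]}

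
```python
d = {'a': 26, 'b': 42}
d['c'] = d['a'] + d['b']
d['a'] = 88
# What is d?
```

After line 1: d = {'a': 26, 'b': 42}
After line 2 (d['c'] = 26 + 42): d = {'a': 26, 'b': 42, 'c': 68}
After line 3: d = {'a': 88, 'b': 42, 'c': 68}

{'a': 88, 'b': 42, 'c': 68}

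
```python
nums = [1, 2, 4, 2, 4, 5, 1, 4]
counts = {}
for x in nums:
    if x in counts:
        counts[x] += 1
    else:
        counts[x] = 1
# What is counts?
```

Initial: counts = {}, nums = [1, 2, 4, 2, 4, 5, 1, 4]
See 1: counts = {1: 1}
See 2: counts = {1: 1, 2: 1}
See 4: counts = {1: 1, 2: 1, 4: 1}
See 2: counts = {1: 1, 2: 2, 4: 1}
See 4: counts = {1: 1, 2: 2, 4: 2}
See 5: counts = {1: 1, 2: 2, 4: 2, 5: 1}
See 1: counts = {1: 2, 2: 2, 4: 2, 5: 1}
See 4: counts = {1: 2, 2: 2, 4: 3, 5: 1}

{1: 2, 2: 2, 4: 3, 5: 1}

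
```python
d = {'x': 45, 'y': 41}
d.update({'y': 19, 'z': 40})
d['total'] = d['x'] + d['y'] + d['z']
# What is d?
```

After line 1: d = {'x': 45, 'y': 41}
After line 2 (y overwritten, z added): d = {'x': 45, 'y': 19, 'z': 40}
After line 3 (total = 45 + 19 + 40 = 104): d = {'x': 45, 'y': 19, 'z': 40, 'total': 104}

{'x': 45, 'y': 19, 'z': 40, 'total': 104}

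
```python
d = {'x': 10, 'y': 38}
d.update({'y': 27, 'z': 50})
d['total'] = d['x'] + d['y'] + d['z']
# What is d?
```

After line 1: d = {'x': 10, 'y': 38}
After line 2 (y overwritten, z added): d = {'x': 10, 'y': 27, 'z': 50}
After line 3 (total = 10 + 27 + 50 = 87): d = {'x': 10, 'y': 27, 'z': 50, 'total': 87}

{'x': 10, 'y': 27, 'z': 50, 'total': 87}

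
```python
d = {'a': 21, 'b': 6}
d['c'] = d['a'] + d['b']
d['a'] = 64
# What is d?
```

After line 1: d = {'a': 21, 'b': 6}
After line 2 (d['c'] = 21 + 6): d = {'a': 21, 'b': 6, 'c': 27}
After line 3: d = {'a': 64, 'b': 6, 'c': 27}

{'a': 64, 'b': 6, 'c': 27}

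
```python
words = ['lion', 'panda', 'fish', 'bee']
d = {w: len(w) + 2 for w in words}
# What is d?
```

{'lion': 6, 'panda': 7, 'fish': 6, 'bee': 5}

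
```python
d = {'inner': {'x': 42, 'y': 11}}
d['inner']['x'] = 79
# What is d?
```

After line 1: d = {'inner': {'x': 42, 'y': 11}}
After line 2 (inner x overwritten): d = {'inner': {'x': 79, 'y': 11}}

{'inner': {'x': 79, 'y': 11}}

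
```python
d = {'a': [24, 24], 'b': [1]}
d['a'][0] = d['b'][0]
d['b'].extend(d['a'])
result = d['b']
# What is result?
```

After line 1: d = {'a': [24, 24], 'b': [1]}
After line 2 (a[0] = b[0] = 1): d = {'a': [1, 24], 'b': [1]}
After line 3 (b.extend(a) appends [1, 24]): d = {'a': [1, 24], 'b': [1, 1, 24]}
After line 4: result = d['b'] = [1, 1, 24]

[1, 1, 24]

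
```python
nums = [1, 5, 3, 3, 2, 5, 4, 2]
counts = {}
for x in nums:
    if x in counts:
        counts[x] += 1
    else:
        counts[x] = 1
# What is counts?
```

Initial: counts = {}, nums = [1, 5, 3, 3, 2, 5, 4, 2]
See 1: counts = {1: 1}
See 5: counts = {1: 1, 5: 1}
See 3: counts = {1: 1, 5: 1, 3: 1}
See 3: counts = {1: 1, 5: 1, 3: 2}
See 2: counts = {1: 1, 5: 1, 3: 2, 2: 1}
See 5: counts = {1: 1, 5: 2, 3: 2, 2: 1}
See 4: counts = {1: 1, 5: 2, 3: 2, 2: 1, 4: 1}
See 2: counts = {1: 1, 5: 2, 3: 2, 2: 2, 4: 1}

{1: 1, 5: 2, 3: 2, 2: 2, 4: 1}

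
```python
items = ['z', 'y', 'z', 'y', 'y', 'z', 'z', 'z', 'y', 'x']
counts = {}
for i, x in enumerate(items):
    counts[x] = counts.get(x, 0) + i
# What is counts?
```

Initial: counts = {}, items = ['z', 'y', 'z', 'y', 'y', 'z', 'z', 'z', 'y', 'x']
i=0, x='z': counts = {'z': 0}
i=1, x='y': counts = {'z': 0, 'y': 1}
i=2, x='z': counts = {'z': 2, 'y': 1}
i=3, x='y': counts = {'z': 2, 'y': 4}
i=4, x='y': counts = {'z': 2, 'y': 8}
i=5, x='z': counts = {'z': 7, 'y': 8}
i=6, x='z': counts = {'z': 13, 'y': 8}
i=7, x='z': counts = {'z': 20, 'y': 8}
i=8, x='y': counts = {'z': 20, 'y': 16}
i=9, x='x': counts = {'z': 20, 'y': 16, 'x': 9}

{'z': 20, 'y': 16, 'x': 9}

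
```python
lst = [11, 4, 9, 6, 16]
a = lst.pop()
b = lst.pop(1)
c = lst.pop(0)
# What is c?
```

After line 1: lst = [11, 4, 9, 6, 16]
After line 2 (pop() -> a = 16): lst = [11, 4, 9, 6]
After line 3 (pop(1) -> b = 4): lst = [11, 9, 6]
After line 4 (pop(0) -> c = 11): lst = [9, 6]

11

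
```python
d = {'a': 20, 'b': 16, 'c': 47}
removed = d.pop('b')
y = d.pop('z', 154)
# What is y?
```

After line 1: d = {'a': 20, 'b': 16, 'c': 47}
After line 2 (pop 'b' returns 16): d = {'a': 20, 'c': 47}, removed = 16
After line 3 (pop 'z' missing, returns default 154): d = {'a': 20, 'c': 47}, y = 154

154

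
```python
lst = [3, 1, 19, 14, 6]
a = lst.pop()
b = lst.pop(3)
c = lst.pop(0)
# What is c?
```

After line 1: lst = [3, 1, 19, 14, 6]
After line 2 (pop() -> a = 6): lst = [3, 1, 19, 14]
After line 3 (pop(3) -> b = 14): lst = [3, 1, 19]
After line 4 (pop(0) -> c = 3): lst = [1, 19]

3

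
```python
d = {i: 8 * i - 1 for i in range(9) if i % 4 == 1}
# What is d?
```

{1: 7, 5: 39}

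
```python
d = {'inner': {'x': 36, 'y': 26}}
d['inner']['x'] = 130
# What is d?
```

After line 1: d = {'inner': {'x': 36, 'y': 26}}
After line 2 (inner x overwritten): d = {'inner': {'x': 130, 'y': 26}}

{'inner': {'x': 130, 'y': 26}}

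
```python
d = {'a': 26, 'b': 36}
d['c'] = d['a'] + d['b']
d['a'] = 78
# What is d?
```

After line 1: d = {'a': 26, 'b': 36}
After line 2 (d['c'] = 26 + 36): d = {'a': 26, 'b': 36, 'c': 62}
After line 3: d = {'a': 78, 'b': 36, 'c': 62}

{'a': 78, 'b': 36, 'c': 62}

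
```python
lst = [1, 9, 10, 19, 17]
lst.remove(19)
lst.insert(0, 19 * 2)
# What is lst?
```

After line 1: lst = [1, 9, 10, 19, 17]
After line 2 (remove first 19): lst = [1, 9, 10, 17]
After line 3 (insert 38 at index 0): lst = [38, 1, 9, 10, 17]

[38, 1, 9, 10, 17]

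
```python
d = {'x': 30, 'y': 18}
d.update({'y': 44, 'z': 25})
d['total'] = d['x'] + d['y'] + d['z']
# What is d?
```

After line 1: d = {'x': 30, 'y': 18}
After line 2 (y overwritten, z added): d = {'x': 30, 'y': 44, 'z': 25}
After line 3 (total = 30 + 44 + 25 = 99): d = {'x': 30, 'y': 44, 'z': 25, 'total': 99}

{'x': 30, 'y': 44, 'z': 25, 'total': 99}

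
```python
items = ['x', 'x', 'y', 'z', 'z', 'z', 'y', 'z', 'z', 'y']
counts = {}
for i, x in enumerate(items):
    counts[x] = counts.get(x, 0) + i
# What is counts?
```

Initial: counts = {}, items = ['x', 'x', 'y', 'z', 'z', 'z', 'y', 'z', 'z', 'y']
i=0, x='x': counts = {'x': 0}
i=1, x='x': counts = {'x': 1}
i=2, x='y': counts = {'x': 1, 'y': 2}
i=3, x='z': counts = {'x': 1, 'y': 2, 'z': 3}
i=4, x='z': counts = {'x': 1, 'y': 2, 'z': 7}
i=5, x='z': counts = {'x': 1, 'y': 2, 'z': 12}
i=6, x='y': counts = {'x': 1, 'y': 8, 'z': 12}
i=7, x='z': counts = {'x': 1, 'y': 8, 'z': 19}
i=8, x='z': counts = {'x': 1, 'y': 8, 'z': 27}
i=9, x='y': counts = {'x': 1, 'y': 17, 'z': 27}

{'x': 1, 'y': 17, 'z': 27}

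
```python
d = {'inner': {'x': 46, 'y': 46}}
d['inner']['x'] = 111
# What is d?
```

After line 1: d = {'inner': {'x': 46, 'y': 46}}
After line 2 (inner x overwritten): d = {'inner': {'x': 111, 'y': 46}}

{'inner': {'x': 111, 'y': 46}}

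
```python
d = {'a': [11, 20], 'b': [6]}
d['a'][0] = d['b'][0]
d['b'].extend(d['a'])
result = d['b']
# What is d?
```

After line 1: d = {'a': [11, 20], 'b': [6]}
After line 2 (a[0] = b[0] = 6): d = {'a': [6, 20], 'b': [6]}
After line 3 (b.extend(a) appends [6, 20]): d = {'a': [6, 20], 'b': [6, 6, 20]}
After line 4: result = d['b'] = [6, 6, 20]

{'a': [6, 20], 'b': [6, 6, 20]}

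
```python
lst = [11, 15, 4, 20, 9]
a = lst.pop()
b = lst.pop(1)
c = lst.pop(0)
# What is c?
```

After line 1: lst = [11, 15, 4, 20, 9]
After line 2 (pop() -> a = 9): lst = [11, 15, 4, 20]
After line 3 (pop(1) -> b = 15): lst = [11, 4, 20]
After line 4 (pop(0) -> c = 11): lst = [4, 20]

11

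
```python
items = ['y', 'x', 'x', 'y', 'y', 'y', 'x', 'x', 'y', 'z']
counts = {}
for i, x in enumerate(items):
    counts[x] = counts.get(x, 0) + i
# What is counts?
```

Initial: counts = {}, items = ['y', 'x', 'x', 'y', 'y', 'y', 'x', 'x', 'y', 'z']
i=0, x='y': counts = {'y': 0}
i=1, x='x': counts = {'y': 0, 'x': 1}
i=2, x='x': counts = {'y': 0, 'x': 3}
i=3, x='y': counts = {'y': 3, 'x': 3}
i=4, x='y': counts = {'y': 7, 'x': 3}
i=5, x='y': counts = {'y': 12, 'x': 3}
i=6, x='x': counts = {'y': 12, 'x': 9}
i=7, x='x': counts = {'y': 12, 'x': 16}
i=8, x='y': counts = {'y': 20, 'x': 16}
i=9, x='z': counts = {'y': 20, 'x': 16, 'z': 9}

{'y': 20, 'x': 16, 'z': 9}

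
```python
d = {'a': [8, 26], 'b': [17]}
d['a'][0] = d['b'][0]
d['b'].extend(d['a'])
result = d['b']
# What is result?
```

After line 1: d = {'a': [8, 26], 'b': [17]}
After line 2 (a[0] = b[0] = 17): d = {'a': [17, 26], 'b': [17]}
After line 3 (b.extend(a) appends [17, 26]): d = {'a': [17, 26], 'b': [17, 17, 26]}
After line 4: result = d['b'] = [17, 17, 26]

[17, 17, 26]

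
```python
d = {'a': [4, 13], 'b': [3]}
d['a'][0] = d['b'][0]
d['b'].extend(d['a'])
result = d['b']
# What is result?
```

After line 1: d = {'a': [4, 13], 'b': [3]}
After line 2 (a[0] = b[0] = 3): d = {'a': [3, 13], 'b': [3]}
After line 3 (b.extend(a) appends [3, 13]): d = {'a': [3, 13], 'b': [3, 3, 13]}
After line 4: result = d['b'] = [3, 3, 13]

[3, 3, 13]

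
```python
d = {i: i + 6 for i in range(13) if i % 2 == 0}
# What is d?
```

{0: 6, 2: 8, 4: 10, 6: 12, 8: 14, 10: 16, 12: 18}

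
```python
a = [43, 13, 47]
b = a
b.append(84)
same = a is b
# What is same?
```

After line 1: a = [43, 13, 47]
After line 2 (b = a is an alias, same object): a = [43, 13, 47], b = [43, 13, 47]
After line 3 (b.append mutates the shared list): a = [43, 13, 47, 84], b = [43, 13, 47, 84]
After line 4 (same = a is b; same object -> True): same = True

True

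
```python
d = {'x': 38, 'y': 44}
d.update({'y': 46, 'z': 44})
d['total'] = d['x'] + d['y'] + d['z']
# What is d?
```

After line 1: d = {'x': 38, 'y': 44}
After line 2 (y overwritten, z added): d = {'x': 38, 'y': 46, 'z': 44}
After line 3 (total = 38 + 46 + 44 = 128): d = {'x': 38, 'y': 46, 'z': 44, 'total': 128}

{'x': 38, 'y': 46, 'z': 44, 'total': 128}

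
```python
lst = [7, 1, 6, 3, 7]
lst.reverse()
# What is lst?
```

[7, 3, 6, 1, 7]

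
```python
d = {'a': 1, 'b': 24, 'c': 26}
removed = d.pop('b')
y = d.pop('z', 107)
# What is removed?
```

After line 1: d = {'a': 1, 'b': 24, 'c': 26}
After line 2 (pop 'b' returns 24): d = {'a': 1, 'c': 26}, removed = 24
After line 3 (pop 'z' missing, returns default 107): d = {'a': 1, 'c': 26}, y = 107

24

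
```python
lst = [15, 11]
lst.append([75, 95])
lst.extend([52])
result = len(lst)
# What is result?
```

After line 1: lst = [15, 11]
After line 2 (append adds [75, 95] as single element): lst = [15, 11, [75, 95]]
After line 3 (extend unpacks [52], adds 52): lst = [15, 11, [75, 95], 52]
After line 4: result = len(lst) = 4

4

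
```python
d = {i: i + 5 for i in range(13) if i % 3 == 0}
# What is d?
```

{0: 5, 3: 8, 6: 11, 9: 14, 12: 17}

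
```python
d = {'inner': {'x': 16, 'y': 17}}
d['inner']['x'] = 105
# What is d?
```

After line 1: d = {'inner': {'x': 16, 'y': 17}}
After line 2 (inner x overwritten): d = {'inner': {'x': 105, 'y': 17}}

{'inner': {'x': 105, 'y': 17}}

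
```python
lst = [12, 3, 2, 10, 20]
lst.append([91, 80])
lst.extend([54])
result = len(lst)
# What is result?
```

After line 1: lst = [12, 3, 2, 10, 20]
After line 2 (append adds [91, 80] as single element): lst = [12, 3, 2, 10, 20, [91, 80]]
After line 3 (extend unpacks [54], adds 54): lst = [12, 3, 2, 10, 20, [91, 80], 54]
After line 4: result = len(lst) = 7

7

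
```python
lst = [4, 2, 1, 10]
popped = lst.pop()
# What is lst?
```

[4, 2, 1]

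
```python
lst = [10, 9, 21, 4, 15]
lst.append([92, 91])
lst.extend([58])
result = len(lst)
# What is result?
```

After line 1: lst = [10, 9, 21, 4, 15]
After line 2 (append adds [92, 91] as single element): lst = [10, 9, 21, 4, 15, [92, 91]]
After line 3 (extend unpacks [58], adds 58): lst = [10, 9, 21, 4, 15, [92, 91], 58]
After line 4: result = len(lst) = 7

7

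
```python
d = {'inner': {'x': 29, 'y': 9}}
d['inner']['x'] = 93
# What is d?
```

After line 1: d = {'inner': {'x': 29, 'y': 9}}
After line 2 (inner x overwritten): d = {'inner': {'x': 93, 'y': 9}}

{'inner': {'x': 93, 'y': 9}}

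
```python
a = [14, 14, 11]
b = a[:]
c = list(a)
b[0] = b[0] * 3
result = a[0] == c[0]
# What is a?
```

After line 1: a = [14, 14, 11]
After line 2 (b = a[:], copy): a = [14, 14, 11], b = [14, 14, 11]
After line 3 (c = list(a) is a copy, new object): c = [14, 14, 11]
After line 4 (b[0] = 14 * 3 = 42; only b mutates (copy)): a = [14, 14, 11], b = [42, 14, 11], c = [14, 14, 11]
After line 5 (a[0] = 14, c[0] = 14; result = True)

[14, 14, 11]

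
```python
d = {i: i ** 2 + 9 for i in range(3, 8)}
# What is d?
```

{3: 18, 4: 25, 5: 34, 6: 45, 7: 58}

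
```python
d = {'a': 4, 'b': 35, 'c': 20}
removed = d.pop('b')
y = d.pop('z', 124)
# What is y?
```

After line 1: d = {'a': 4, 'b': 35, 'c': 20}
After line 2 (pop 'b' returns 35): d = {'a': 4, 'c': 20}, removed = 35
After line 3 (pop 'z' missing, returns default 124): d = {'a': 4, 'c': 20}, y = 124

124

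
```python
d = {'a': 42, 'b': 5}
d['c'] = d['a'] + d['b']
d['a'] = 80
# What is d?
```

After line 1: d = {'a': 42, 'b': 5}
After line 2 (d['c'] = 42 + 5): d = {'a': 42, 'b': 5, 'c': 47}
After line 3: d = {'a': 80, 'b': 5, 'c': 47}

{'a': 80, 'b': 5, 'c': 47}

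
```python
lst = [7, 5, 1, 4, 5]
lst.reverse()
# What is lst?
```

[5, 4, 1, 5, 7]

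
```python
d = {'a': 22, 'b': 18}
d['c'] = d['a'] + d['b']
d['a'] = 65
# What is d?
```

After line 1: d = {'a': 22, 'b': 18}
After line 2 (d['c'] = 22 + 18): d = {'a': 22, 'b': 18, 'c': 40}
After line 3: d = {'a': 65, 'b': 18, 'c': 40}

{'a': 65, 'b': 18, 'c': 40}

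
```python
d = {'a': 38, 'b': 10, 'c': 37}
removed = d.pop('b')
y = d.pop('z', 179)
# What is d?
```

After line 1: d = {'a': 38, 'b': 10, 'c': 37}
After line 2 (pop 'b' returns 10): d = {'a': 38, 'c': 37}, removed = 10
After line 3 (pop 'z' missing, returns default 179): d = {'a': 38, 'c': 37}, y = 179

{'a': 38, 'c': 37}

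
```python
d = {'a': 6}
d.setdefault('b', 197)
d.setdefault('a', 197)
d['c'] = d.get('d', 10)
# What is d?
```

After line 1: d = {'a': 6}
After line 2 (setdefault adds 'b'=197): d = {'a': 6, 'b': 197}
After line 3 (setdefault 'a' no-op, already exists): d = {'a': 6, 'b': 197}
After line 4 (get('d', 10) returns default since 'd' not in d): d = {'a': 6, 'b': 197, 'c': 10}

{'a': 6, 'b': 197, 'c': 10}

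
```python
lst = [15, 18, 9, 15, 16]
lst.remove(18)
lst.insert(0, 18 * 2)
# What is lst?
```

After line 1: lst = [15, 18, 9, 15, 16]
After line 2 (remove first 18): lst = [15, 9, 15, 16]
After line 3 (insert 36 at index 0): lst = [36, 15, 9, 15, 16]

[36, 15, 9, 15, 16]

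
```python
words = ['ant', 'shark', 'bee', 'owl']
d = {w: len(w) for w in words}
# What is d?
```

{'ant': 3, 'shark': 5, 'bee': 3, 'owl': 3}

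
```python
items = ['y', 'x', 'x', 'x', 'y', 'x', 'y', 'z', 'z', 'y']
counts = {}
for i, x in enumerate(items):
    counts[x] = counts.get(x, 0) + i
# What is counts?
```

Initial: counts = {}, items = ['y', 'x', 'x', 'x', 'y', 'x', 'y', 'z', 'z', 'y']
i=0, x='y': counts = {'y': 0}
i=1, x='x': counts = {'y': 0, 'x': 1}
i=2, x='x': counts = {'y': 0, 'x': 3}
i=3, x='x': counts = {'y': 0, 'x': 6}
i=4, x='y': counts = {'y': 4, 'x': 6}
i=5, x='x': counts = {'y': 4, 'x': 11}
i=6, x='y': counts = {'y': 10, 'x': 11}
i=7, x='z': counts = {'y': 10, 'x': 11, 'z': 7}
i=8, x='z': counts = {'y': 10, 'x': 11, 'z': 15}
i=9, x='y': counts = {'y': 19, 'x': 11, 'z': 15}

{'y': 19, 'x': 11, 'z': 15}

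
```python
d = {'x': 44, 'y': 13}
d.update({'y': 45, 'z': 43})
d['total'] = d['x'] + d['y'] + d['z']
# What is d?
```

After line 1: d = {'x': 44, 'y': 13}
After line 2 (y overwritten, z added): d = {'x': 44, 'y': 45, 'z': 43}
After line 3 (total = 44 + 45 + 43 = 132): d = {'x': 44, 'y': 45, 'z': 43, 'total': 132}

{'x': 44, 'y': 45, 'z': 43, 'total': 132}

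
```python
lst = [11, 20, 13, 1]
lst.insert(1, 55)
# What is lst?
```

[11, 55, 20, 13, 1]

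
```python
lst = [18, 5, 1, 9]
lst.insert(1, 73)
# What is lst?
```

[18, 73, 5, 1, 9]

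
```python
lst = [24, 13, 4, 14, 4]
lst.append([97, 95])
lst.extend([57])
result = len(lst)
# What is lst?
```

After line 1: lst = [24, 13, 4, 14, 4]
After line 2 (append adds [97, 95] as single element): lst = [24, 13, 4, 14, 4, [97, 95]]
After line 3 (extend unpacks [57], adds 57): lst = [24, 13, 4, 14, 4, [97, 95], 57]
After line 4: result = len(lst) = 7

[24, 13, 4, 14, 4, [97, 95], 57]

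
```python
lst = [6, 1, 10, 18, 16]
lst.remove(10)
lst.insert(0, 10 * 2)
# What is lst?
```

After line 1: lst = [6, 1, 10, 18, 16]
After line 2 (remove first 10): lst = [6, 1, 18, 16]
After line 3 (insert 20 at index 0): lst = [20, 6, 1, 18, 16]

[20, 6, 1, 18, 16]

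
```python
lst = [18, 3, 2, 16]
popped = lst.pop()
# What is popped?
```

16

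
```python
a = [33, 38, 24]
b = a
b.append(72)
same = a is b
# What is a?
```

After line 1: a = [33, 38, 24]
After line 2 (b = a is an alias, same object): a = [33, 38, 24], b = [33, 38, 24]
After line 3 (b.append mutates the shared list): a = [33, 38, 24, 72], b = [33, 38, 24, 72]
After line 4 (same = a is b; same object -> True): same = True

[33, 38, 24, 72]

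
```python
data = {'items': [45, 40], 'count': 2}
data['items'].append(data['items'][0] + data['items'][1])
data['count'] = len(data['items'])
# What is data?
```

After line 1: data = {'items': [45, 40], 'count': 2}
After line 2 (append 45 + 40 = 85): data = {'items': [45, 40, 85], 'count': 2}
After line 3 (count = len(items) = 3): data = {'items': [45, 40, 85], 'count': 3}

{'items': [45, 40, 85], 'count': 3}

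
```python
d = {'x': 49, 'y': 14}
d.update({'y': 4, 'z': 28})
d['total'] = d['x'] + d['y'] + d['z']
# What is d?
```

After line 1: d = {'x': 49, 'y': 14}
After line 2 (y overwritten, z added): d = {'x': 49, 'y': 4, 'z': 28}
After line 3 (total = 49 + 4 + 28 = 81): d = {'x': 49, 'y': 4, 'z': 28, 'total': 81}

{'x': 49, 'y': 4, 'z': 28, 'total': 81}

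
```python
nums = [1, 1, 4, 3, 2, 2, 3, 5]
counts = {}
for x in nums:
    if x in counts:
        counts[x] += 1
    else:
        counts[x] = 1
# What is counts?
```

Initial: counts = {}, nums = [1, 1, 4, 3, 2, 2, 3, 5]
See 1: counts = {1: 1}
See 1: counts = {1: 2}
See 4: counts = {1: 2, 4: 1}
See 3: counts = {1: 2, 4: 1, 3: 1}
See 2: counts = {1: 2, 4: 1, 3: 1, 2: 1}
See 2: counts = {1: 2, 4: 1, 3: 1, 2: 2}
See 3: counts = {1: 2, 4: 1, 3: 2, 2: 2}
See 5: counts = {1: 2, 4: 1, 3: 2, 2: 2, 5: 1}

{1: 2, 4: 1, 3: 2, 2: 2, 5: 1}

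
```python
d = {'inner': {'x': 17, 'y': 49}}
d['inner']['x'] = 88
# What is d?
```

After line 1: d = {'inner': {'x': 17, 'y': 49}}
After line 2 (inner x overwritten): d = {'inner': {'x': 88, 'y': 49}}

{'inner': {'x': 88, 'y': 49}}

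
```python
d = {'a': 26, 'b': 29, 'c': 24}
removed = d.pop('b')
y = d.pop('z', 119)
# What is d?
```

After line 1: d = {'a': 26, 'b': 29, 'c': 24}
After line 2 (pop 'b' returns 29): d = {'a': 26, 'c': 24}, removed = 29
After line 3 (pop 'z' missing, returns default 119): d = {'a': 26, 'c': 24}, y = 119

{'a': 26, 'c': 24}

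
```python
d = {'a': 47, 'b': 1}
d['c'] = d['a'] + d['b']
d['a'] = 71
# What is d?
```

After line 1: d = {'a': 47, 'b': 1}
After line 2 (d['c'] = 47 + 1): d = {'a': 47, 'b': 1, 'c': 48}
After line 3: d = {'a': 71, 'b': 1, 'c': 48}

{'a': 71, 'b': 1, 'c': 48}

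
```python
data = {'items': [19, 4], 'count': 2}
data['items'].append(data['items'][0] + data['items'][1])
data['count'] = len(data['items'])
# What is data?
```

After line 1: data = {'items': [19, 4], 'count': 2}
After line 2 (append 19 + 4 = 23): data = {'items': [19, 4, 23], 'count': 2}
After line 3 (count = len(items) = 3): data = {'items': [19, 4, 23], 'count': 3}

{'items': [19, 4, 23], 'count': 3}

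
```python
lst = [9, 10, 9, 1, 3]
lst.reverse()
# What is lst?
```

[3, 1, 9, 10, 9]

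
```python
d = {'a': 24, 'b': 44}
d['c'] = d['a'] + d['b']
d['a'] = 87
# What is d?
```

After line 1: d = {'a': 24, 'b': 44}
After line 2 (d['c'] = 24 + 44): d = {'a': 24, 'b': 44, 'c': 68}
After line 3: d = {'a': 87, 'b': 44, 'c': 68}

{'a': 87, 'b': 44, 'c': 68}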